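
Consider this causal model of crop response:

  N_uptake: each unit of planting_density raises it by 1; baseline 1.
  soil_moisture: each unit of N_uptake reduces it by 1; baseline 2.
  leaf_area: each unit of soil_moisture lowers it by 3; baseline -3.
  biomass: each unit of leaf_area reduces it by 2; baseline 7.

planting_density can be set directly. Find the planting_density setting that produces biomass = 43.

Substituting into the soil_moisture equation gives soil_moisture = -planting_density + 1.
Substituting into the leaf_area equation gives leaf_area = 3*planting_density - 6.
Substituting into the biomass equation gives biomass = -6*planting_density + 19.
Solve -6*planting_density + 19 = 43: planting_density = (43 - 19) / -6 = -4.

planting_density = -4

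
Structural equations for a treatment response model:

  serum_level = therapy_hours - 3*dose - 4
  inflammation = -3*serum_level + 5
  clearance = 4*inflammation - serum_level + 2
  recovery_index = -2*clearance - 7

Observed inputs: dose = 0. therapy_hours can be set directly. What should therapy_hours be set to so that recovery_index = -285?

therapy_hours = -5

Substituting into the serum_level equation gives serum_level = therapy_hours - 4.
inflammation becomes -3*therapy_hours + 17.
Substituting into the clearance equation gives clearance = -13*therapy_hours + 74.
recovery_index becomes 26*therapy_hours - 155.
Solve 26*therapy_hours - 155 = -285: therapy_hours = (-285 + 155) / 26 = -5.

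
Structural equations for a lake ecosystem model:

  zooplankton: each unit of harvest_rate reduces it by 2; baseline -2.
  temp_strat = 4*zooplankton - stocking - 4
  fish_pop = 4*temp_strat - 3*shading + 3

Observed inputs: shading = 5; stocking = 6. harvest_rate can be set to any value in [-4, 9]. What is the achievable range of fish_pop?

-372 to 44

Substituting into the temp_strat equation gives temp_strat = -8*harvest_rate - 18.
Substituting into the fish_pop equation gives fish_pop = -32*harvest_rate - 84.
Linear in harvest_rate, so extremes are at the endpoints: harvest_rate = -4 gives fish_pop = 44; harvest_rate = 9 gives fish_pop = -372.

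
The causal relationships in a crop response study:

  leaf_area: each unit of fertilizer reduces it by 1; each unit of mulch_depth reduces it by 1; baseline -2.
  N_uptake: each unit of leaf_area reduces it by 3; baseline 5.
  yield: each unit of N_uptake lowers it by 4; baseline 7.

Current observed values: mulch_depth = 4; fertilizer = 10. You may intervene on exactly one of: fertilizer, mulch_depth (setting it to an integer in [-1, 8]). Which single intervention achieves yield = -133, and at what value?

Intervening on fertilizer: with other inputs at their observed values, yield = -12*fertilizer - 85. Solving for -133 gives fertilizer = 4, within [-1, 8].
Intervening on mulch_depth: yield = -12*mulch_depth - 157. Reaching -133 requires mulch_depth = -2, outside [-1, 8].

set fertilizer = 4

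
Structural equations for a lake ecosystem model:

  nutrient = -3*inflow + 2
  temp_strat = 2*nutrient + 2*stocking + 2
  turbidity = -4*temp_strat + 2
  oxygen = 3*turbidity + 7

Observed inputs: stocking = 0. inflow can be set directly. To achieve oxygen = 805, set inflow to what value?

inflow = 12

Substituting into the temp_strat equation gives temp_strat = -6*inflow + 6.
Substituting into the turbidity equation gives turbidity = 24*inflow - 22.
This gives oxygen = 72*inflow - 59.
Solve 72*inflow - 59 = 805: inflow = (805 + 59) / 72 = 12.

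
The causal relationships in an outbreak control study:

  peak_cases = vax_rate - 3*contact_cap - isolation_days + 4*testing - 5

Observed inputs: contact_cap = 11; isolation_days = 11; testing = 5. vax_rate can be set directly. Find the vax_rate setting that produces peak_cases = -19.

Substituting into the peak_cases equation gives peak_cases = vax_rate - 29.
Solve vax_rate - 29 = -19: vax_rate = (-19 + 29) / 1 = 10.

vax_rate = 10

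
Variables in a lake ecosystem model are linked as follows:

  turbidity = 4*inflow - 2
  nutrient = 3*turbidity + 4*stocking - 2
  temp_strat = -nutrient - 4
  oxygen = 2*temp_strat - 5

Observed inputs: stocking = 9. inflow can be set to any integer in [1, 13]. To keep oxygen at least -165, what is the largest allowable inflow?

Substituting into the nutrient equation gives nutrient = 12*inflow + 28.
Substituting into the temp_strat equation gives temp_strat = -12*inflow - 32.
Substituting into the oxygen equation gives oxygen = -24*inflow - 69.
Require -24*inflow - 69 ≥ -165, so inflow ≤ 4.
The largest integer in [1, 13] satisfying this is 4.

inflow = 4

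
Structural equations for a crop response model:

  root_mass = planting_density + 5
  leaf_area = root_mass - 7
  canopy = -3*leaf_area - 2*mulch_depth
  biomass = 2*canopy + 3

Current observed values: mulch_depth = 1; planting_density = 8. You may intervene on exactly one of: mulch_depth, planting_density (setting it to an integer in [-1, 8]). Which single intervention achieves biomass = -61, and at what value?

Intervening on mulch_depth: with other inputs at their observed values, biomass = -4*mulch_depth - 33. Solving for -61 gives mulch_depth = 7, within [-1, 8].
Intervening on planting_density: biomass = -6*planting_density + 11. Reaching -61 requires planting_density = 12, outside [-1, 8].

set mulch_depth = 7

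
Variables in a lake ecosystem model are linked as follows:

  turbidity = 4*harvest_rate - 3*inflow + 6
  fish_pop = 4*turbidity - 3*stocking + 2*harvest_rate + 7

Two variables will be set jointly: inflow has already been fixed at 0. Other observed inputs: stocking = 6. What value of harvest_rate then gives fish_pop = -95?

harvest_rate = -6

With inflow held at 0:
Substituting into the turbidity equation gives turbidity = 4*harvest_rate + 6.
Substituting into the fish_pop equation gives fish_pop = 18*harvest_rate + 13.
Solve 18*harvest_rate + 13 = -95: harvest_rate = (-95 - 13) / 18 = -6.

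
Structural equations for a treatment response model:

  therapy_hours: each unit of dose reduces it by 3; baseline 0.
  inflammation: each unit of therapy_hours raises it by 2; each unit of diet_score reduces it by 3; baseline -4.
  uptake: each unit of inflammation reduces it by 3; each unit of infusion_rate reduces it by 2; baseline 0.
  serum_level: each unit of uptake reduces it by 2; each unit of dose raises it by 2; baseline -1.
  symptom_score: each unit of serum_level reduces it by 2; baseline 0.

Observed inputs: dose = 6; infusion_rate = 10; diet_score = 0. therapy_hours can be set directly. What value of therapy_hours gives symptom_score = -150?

Intervening on therapy_hours fixes its value directly, overriding its dependence on dose.
Substituting into the inflammation equation gives inflammation = 2*therapy_hours - 4.
Substituting into the uptake equation gives uptake = -6*therapy_hours - 8.
Substituting into the serum_level equation gives serum_level = 12*therapy_hours + 27.
Substituting into the symptom_score equation gives symptom_score = -24*therapy_hours - 54.
Solve -24*therapy_hours - 54 = -150: therapy_hours = (-150 + 54) / -24 = 4.

therapy_hours = 4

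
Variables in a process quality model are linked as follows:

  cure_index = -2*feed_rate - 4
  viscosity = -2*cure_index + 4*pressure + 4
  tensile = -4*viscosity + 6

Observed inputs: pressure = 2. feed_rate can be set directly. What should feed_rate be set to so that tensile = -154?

feed_rate = 5

Substituting into the viscosity equation gives viscosity = 4*feed_rate + 20.
Substituting into the tensile equation gives tensile = -16*feed_rate - 74.
Solve -16*feed_rate - 74 = -154: feed_rate = (-154 + 74) / -16 = 5.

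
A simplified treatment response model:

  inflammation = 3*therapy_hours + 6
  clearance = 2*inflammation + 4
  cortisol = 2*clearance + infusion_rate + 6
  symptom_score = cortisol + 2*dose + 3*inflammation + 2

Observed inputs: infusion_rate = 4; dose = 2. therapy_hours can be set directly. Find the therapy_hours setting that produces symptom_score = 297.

therapy_hours = 11

Substituting into the clearance equation gives clearance = 6*therapy_hours + 16.
cortisol becomes 12*therapy_hours + 42.
Substituting into the symptom_score equation gives symptom_score = 21*therapy_hours + 66.
Solve 21*therapy_hours + 66 = 297: therapy_hours = (297 - 66) / 21 = 11.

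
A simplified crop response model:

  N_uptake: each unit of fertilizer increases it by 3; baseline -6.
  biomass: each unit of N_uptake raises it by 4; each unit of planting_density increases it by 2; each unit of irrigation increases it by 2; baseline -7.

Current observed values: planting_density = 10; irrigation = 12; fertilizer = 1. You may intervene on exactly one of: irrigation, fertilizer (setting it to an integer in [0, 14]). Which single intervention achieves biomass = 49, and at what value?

Intervening on irrigation: biomass = 2*irrigation + 1. Reaching 49 requires irrigation = 24, outside [0, 14].
Intervening on fertilizer: with other inputs at their observed values, biomass = 12*fertilizer + 13. Solving for 49 gives fertilizer = 3, within [0, 14].

set fertilizer = 3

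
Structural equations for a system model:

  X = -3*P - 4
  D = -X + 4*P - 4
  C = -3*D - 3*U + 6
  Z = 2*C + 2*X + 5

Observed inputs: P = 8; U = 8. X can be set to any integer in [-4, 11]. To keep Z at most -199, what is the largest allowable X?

X = 0

Intervening on X fixes its value directly, overriding its dependence on P.
Substituting into the D equation gives D = -X + 28.
So C = 3*X - 102.
Substituting into the Z equation gives Z = 8*X - 199.
Require 8*X - 199 ≤ -199, so X ≤ 0.
The largest integer in [-4, 11] satisfying this is 0.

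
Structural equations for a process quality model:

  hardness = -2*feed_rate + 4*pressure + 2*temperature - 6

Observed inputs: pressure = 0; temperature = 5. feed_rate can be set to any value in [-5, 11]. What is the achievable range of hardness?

Substituting into the hardness equation gives hardness = -2*feed_rate + 4.
Linear in feed_rate, so extremes are at the endpoints: feed_rate = -5 gives hardness = 14; feed_rate = 11 gives hardness = -18.

-18 to 14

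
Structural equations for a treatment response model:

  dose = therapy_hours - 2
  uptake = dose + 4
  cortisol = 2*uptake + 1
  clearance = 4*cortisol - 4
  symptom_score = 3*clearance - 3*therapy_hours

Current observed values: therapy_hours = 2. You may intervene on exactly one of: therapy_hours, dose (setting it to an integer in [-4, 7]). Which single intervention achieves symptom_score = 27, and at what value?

set therapy_hours = -1

Intervening on therapy_hours: with other inputs at their observed values, symptom_score = 21*therapy_hours + 48. Solving for 27 gives therapy_hours = -1, within [-4, 7].
Intervening on dose: symptom_score = 24*dose + 90. Reaching 27 requires dose = -21/8, not an integer.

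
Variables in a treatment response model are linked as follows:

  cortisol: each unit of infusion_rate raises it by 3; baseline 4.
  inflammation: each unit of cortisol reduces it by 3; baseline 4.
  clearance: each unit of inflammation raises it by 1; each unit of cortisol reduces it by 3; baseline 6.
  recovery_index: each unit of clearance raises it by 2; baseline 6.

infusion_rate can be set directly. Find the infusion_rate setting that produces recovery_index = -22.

Substituting into the inflammation equation gives inflammation = -9*infusion_rate - 8.
clearance becomes -18*infusion_rate - 14.
Substituting into the recovery_index equation gives recovery_index = -36*infusion_rate - 22.
Solve -36*infusion_rate - 22 = -22: infusion_rate = (-22 + 22) / -36 = 0.

infusion_rate = 0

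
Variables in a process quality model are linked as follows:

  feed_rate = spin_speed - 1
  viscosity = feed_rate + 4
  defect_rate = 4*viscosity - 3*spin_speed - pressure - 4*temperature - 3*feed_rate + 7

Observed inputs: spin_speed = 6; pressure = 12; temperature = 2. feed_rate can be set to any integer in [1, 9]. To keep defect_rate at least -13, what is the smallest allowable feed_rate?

feed_rate = 2

Intervening on feed_rate fixes its value directly, overriding its dependence on spin_speed.
Substituting into the defect_rate equation gives defect_rate = feed_rate - 15.
Require feed_rate - 15 ≥ -13, so feed_rate ≥ 2.
The smallest integer in [1, 9] satisfying this is 2.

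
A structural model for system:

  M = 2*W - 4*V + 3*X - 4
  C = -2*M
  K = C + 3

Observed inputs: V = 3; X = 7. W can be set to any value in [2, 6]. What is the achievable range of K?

-31 to -15

Substituting into the M equation gives M = 2*W + 5.
So C = -4*W - 10.
Substituting into the K equation gives K = -4*W - 7.
Linear in W, so extremes are at the endpoints: W = 2 gives K = -15; W = 6 gives K = -31.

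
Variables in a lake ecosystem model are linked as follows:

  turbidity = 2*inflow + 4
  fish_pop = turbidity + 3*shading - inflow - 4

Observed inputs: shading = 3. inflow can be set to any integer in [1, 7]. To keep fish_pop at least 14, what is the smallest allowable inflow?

Substituting into the fish_pop equation gives fish_pop = inflow + 9.
Require inflow + 9 ≥ 14, so inflow ≥ 5.
The smallest integer in [1, 7] satisfying this is 5.

inflow = 5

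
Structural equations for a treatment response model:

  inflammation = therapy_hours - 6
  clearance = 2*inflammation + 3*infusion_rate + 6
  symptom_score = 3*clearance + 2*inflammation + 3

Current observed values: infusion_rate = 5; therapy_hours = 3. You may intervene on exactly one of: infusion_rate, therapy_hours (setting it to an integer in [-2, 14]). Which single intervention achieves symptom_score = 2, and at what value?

Intervening on infusion_rate: symptom_score = 9*infusion_rate - 3. Reaching 2 requires infusion_rate = 5/9, not an integer.
Intervening on therapy_hours: with other inputs at their observed values, symptom_score = 8*therapy_hours + 18. Solving for 2 gives therapy_hours = -2, within [-2, 14].

set therapy_hours = -2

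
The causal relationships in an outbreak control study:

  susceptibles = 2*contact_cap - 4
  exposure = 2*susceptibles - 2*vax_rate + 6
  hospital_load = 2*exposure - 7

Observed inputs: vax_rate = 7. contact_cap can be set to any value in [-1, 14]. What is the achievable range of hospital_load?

Substituting into the exposure equation gives exposure = 4*contact_cap - 16.
Substituting into the hospital_load equation gives hospital_load = 8*contact_cap - 39.
Linear in contact_cap, so extremes are at the endpoints: contact_cap = -1 gives hospital_load = -47; contact_cap = 14 gives hospital_load = 73.

-47 to 73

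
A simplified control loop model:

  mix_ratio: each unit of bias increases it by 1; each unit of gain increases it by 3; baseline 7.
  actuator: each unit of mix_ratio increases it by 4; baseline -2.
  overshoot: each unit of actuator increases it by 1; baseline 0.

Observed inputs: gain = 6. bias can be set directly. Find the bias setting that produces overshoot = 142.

Substituting into the mix_ratio equation gives mix_ratio = bias + 25.
Substituting into the actuator equation gives actuator = 4*bias + 98.
Substituting into the overshoot equation gives overshoot = 4*bias + 98.
Solve 4*bias + 98 = 142: bias = (142 - 98) / 4 = 11.

bias = 11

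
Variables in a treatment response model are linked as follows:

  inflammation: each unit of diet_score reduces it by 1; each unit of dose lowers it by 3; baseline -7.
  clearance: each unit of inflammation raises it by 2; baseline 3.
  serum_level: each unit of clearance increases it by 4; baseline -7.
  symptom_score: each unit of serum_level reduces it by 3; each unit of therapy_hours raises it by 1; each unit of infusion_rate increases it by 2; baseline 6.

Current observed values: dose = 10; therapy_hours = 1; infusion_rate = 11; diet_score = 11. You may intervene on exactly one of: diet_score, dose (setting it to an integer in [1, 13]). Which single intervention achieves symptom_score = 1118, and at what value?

Intervening on diet_score: with other inputs at their observed values, symptom_score = 24*diet_score + 902. Solving for 1118 gives diet_score = 9, within [1, 13].
Intervening on dose: symptom_score = 72*dose + 446. Reaching 1118 requires dose = 28/3, not an integer.

set diet_score = 9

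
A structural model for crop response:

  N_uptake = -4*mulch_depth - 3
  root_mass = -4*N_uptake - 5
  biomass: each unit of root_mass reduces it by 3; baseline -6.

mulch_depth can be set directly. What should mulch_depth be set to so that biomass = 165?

mulch_depth = -4

Substituting into the root_mass equation gives root_mass = 16*mulch_depth + 7.
Substituting into the biomass equation gives biomass = -48*mulch_depth - 27.
Solve -48*mulch_depth - 27 = 165: mulch_depth = (165 + 27) / -48 = -4.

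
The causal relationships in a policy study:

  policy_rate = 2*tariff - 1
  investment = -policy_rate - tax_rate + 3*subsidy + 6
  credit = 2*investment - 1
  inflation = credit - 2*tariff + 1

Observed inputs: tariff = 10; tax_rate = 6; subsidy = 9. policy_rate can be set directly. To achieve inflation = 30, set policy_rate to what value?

Intervening on policy_rate fixes its value directly, overriding its dependence on tariff.
Substituting into the investment equation gives investment = -policy_rate + 27.
credit becomes -2*policy_rate + 53.
Substituting into the inflation equation gives inflation = -2*policy_rate + 34.
Solve -2*policy_rate + 34 = 30: policy_rate = (30 - 34) / -2 = 2.

policy_rate = 2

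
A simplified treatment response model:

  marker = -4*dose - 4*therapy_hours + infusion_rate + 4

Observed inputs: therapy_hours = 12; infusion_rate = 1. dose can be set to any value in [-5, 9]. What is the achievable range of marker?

-79 to -23

Substituting into the marker equation gives marker = -4*dose - 43.
Linear in dose, so extremes are at the endpoints: dose = -5 gives marker = -23; dose = 9 gives marker = -79.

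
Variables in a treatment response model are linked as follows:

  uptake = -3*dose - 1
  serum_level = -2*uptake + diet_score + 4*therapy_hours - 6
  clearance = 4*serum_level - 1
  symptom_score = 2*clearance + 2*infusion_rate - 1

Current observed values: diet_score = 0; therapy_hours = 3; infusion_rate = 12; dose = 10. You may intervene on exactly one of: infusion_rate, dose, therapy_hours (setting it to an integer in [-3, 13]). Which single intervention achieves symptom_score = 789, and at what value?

Intervening on infusion_rate: symptom_score = 2*infusion_rate + 541. Reaching 789 requires infusion_rate = 124, outside [-3, 13].
Intervening on dose: symptom_score = 48*dose + 85. Reaching 789 requires dose = 44/3, not an integer.
Intervening on therapy_hours: with other inputs at their observed values, symptom_score = 32*therapy_hours + 469. Solving for 789 gives therapy_hours = 10, within [-3, 13].

set therapy_hours = 10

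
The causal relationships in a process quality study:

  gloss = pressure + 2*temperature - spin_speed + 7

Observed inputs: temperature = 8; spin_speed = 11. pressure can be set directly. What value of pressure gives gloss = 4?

Substituting into the gloss equation gives gloss = pressure + 12.
Solve pressure + 12 = 4: pressure = (4 - 12) / 1 = -8.

pressure = -8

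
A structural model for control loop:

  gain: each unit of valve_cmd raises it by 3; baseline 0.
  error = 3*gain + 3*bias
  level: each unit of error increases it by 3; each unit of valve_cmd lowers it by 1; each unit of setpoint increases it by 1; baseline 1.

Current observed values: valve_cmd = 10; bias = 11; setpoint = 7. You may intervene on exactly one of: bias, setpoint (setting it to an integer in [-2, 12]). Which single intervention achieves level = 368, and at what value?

set setpoint = 8

Intervening on bias: level = 9*bias + 268. Reaching 368 requires bias = 100/9, not an integer.
Intervening on setpoint: with other inputs at their observed values, level = setpoint + 360. Solving for 368 gives setpoint = 8, within [-2, 12].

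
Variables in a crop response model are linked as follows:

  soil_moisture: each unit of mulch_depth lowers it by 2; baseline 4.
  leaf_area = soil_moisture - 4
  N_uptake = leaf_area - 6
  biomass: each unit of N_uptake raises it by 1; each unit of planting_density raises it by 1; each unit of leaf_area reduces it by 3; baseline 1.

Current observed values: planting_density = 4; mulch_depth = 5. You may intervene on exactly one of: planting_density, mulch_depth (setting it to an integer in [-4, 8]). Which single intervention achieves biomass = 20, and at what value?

Intervening on planting_density: with other inputs at their observed values, biomass = planting_density + 15. Solving for 20 gives planting_density = 5, within [-4, 8].
Intervening on mulch_depth: biomass = 4*mulch_depth - 1. Reaching 20 requires mulch_depth = 21/4, not an integer.

set planting_density = 5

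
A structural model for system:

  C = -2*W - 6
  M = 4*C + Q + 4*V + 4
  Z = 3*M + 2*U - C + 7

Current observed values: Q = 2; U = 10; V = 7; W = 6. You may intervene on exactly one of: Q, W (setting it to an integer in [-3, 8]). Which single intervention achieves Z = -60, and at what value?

Intervening on Q: with other inputs at their observed values, Z = 3*Q - 75. Solving for -60 gives Q = 5, within [-3, 8].
Intervening on W: Z = -22*W + 63. Reaching -60 requires W = 123/22, not an integer.

set Q = 5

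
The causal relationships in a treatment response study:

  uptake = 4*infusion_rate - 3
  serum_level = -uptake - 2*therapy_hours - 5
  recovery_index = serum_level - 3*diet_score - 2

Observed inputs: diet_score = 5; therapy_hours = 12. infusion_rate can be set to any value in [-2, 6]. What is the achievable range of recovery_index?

-67 to -35

Substituting into the serum_level equation gives serum_level = -4*infusion_rate - 26.
Substituting into the recovery_index equation gives recovery_index = -4*infusion_rate - 43.
Linear in infusion_rate, so extremes are at the endpoints: infusion_rate = -2 gives recovery_index = -35; infusion_rate = 6 gives recovery_index = -67.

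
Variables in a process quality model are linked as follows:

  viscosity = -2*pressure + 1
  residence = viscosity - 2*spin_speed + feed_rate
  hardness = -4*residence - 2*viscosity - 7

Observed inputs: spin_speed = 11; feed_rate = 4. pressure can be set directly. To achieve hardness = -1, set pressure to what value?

Substituting into the residence equation gives residence = -2*pressure - 17.
Substituting into the hardness equation gives hardness = 12*pressure + 59.
Solve 12*pressure + 59 = -1: pressure = (-1 - 59) / 12 = -5.

pressure = -5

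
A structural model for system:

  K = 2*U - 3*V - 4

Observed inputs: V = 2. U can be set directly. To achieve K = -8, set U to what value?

U = 1

Substituting into the K equation gives K = 2*U - 10.
Solve 2*U - 10 = -8: U = (-8 + 10) / 2 = 1.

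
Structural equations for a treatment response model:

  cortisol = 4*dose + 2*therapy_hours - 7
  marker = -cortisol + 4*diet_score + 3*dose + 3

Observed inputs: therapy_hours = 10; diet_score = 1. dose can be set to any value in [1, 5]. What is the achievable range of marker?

Substituting into the cortisol equation gives cortisol = 4*dose + 13.
This gives marker = -dose - 6.
Linear in dose, so extremes are at the endpoints: dose = 1 gives marker = -7; dose = 5 gives marker = -11.

-11 to -7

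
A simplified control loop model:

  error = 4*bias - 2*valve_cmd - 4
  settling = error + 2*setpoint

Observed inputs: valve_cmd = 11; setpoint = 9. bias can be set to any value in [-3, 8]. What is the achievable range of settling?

-20 to 24

Substituting into the error equation gives error = 4*bias - 26.
This gives settling = 4*bias - 8.
Linear in bias, so extremes are at the endpoints: bias = -3 gives settling = -20; bias = 8 gives settling = 24.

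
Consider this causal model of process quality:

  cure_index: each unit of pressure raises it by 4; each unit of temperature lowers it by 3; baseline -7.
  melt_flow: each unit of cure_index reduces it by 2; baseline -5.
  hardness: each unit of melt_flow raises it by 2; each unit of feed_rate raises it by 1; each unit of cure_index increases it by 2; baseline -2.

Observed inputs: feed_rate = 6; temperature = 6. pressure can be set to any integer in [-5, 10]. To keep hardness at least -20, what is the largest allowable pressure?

pressure = 8

Substituting into the cure_index equation gives cure_index = 4*pressure - 25.
Substituting into the melt_flow equation gives melt_flow = -8*pressure + 45.
Substituting into the hardness equation gives hardness = -8*pressure + 44.
Require -8*pressure + 44 ≥ -20, so pressure ≤ 8.
The largest integer in [-5, 10] satisfying this is 8.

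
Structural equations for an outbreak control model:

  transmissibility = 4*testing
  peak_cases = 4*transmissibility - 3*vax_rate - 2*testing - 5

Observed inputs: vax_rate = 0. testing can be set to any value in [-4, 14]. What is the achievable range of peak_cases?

Substituting into the peak_cases equation gives peak_cases = 14*testing - 5.
Linear in testing, so extremes are at the endpoints: testing = -4 gives peak_cases = -61; testing = 14 gives peak_cases = 191.

-61 to 191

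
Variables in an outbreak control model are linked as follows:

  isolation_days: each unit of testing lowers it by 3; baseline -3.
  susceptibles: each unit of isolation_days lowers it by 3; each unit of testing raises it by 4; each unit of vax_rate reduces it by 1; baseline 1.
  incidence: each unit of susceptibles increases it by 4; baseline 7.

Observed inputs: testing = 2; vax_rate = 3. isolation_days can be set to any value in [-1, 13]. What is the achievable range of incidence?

-125 to 43

Intervening on isolation_days fixes its value directly, overriding its dependence on testing.
Substituting into the susceptibles equation gives susceptibles = -3*isolation_days + 6.
Substituting into the incidence equation gives incidence = -12*isolation_days + 31.
Linear in isolation_days, so extremes are at the endpoints: isolation_days = -1 gives incidence = 43; isolation_days = 13 gives incidence = -125.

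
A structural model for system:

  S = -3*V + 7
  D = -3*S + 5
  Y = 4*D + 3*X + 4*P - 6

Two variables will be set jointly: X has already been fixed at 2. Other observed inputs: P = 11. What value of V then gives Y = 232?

With X held at 2:
Substituting into the D equation gives D = 9*V - 16.
This gives Y = 36*V - 20.
Solve 36*V - 20 = 232: V = (232 + 20) / 36 = 7.

V = 7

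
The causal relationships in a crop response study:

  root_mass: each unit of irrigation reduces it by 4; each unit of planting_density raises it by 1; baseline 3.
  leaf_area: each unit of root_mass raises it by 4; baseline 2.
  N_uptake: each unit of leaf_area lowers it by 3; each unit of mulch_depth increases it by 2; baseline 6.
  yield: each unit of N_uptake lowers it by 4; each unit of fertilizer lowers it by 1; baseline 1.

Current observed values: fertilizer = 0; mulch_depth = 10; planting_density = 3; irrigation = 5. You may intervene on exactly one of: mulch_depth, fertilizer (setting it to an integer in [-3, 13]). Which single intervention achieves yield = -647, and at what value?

set mulch_depth = -3

Intervening on mulch_depth: with other inputs at their observed values, yield = -8*mulch_depth - 671. Solving for -647 gives mulch_depth = -3, within [-3, 13].
Intervening on fertilizer: yield = -fertilizer - 751. Reaching -647 requires fertilizer = -104, outside [-3, 13].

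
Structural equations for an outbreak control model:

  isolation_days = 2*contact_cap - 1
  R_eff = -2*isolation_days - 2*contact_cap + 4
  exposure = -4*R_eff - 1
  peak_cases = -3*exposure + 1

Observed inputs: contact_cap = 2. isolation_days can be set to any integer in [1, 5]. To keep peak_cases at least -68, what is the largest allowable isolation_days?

Intervening on isolation_days fixes its value directly, overriding its dependence on contact_cap.
Substituting into the R_eff equation gives R_eff = -2*isolation_days.
exposure becomes 8*isolation_days - 1.
So peak_cases = -24*isolation_days + 4.
Require -24*isolation_days + 4 ≥ -68, so isolation_days ≤ 3.
The largest integer in [1, 5] satisfying this is 3.

isolation_days = 3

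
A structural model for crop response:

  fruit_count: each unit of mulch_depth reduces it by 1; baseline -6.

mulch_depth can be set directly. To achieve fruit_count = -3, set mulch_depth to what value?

Solve -mulch_depth - 6 = -3: mulch_depth = (-3 + 6) / -1 = -3.

mulch_depth = -3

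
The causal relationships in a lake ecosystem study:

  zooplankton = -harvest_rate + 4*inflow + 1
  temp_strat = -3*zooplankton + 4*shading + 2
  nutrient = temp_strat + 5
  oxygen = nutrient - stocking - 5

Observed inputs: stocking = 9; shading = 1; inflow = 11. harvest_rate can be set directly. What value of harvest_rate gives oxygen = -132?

harvest_rate = 2

Substituting into the zooplankton equation gives zooplankton = -harvest_rate + 45.
Substituting into the temp_strat equation gives temp_strat = 3*harvest_rate - 129.
So nutrient = 3*harvest_rate - 124.
This gives oxygen = 3*harvest_rate - 138.
Solve 3*harvest_rate - 138 = -132: harvest_rate = (-132 + 138) / 3 = 2.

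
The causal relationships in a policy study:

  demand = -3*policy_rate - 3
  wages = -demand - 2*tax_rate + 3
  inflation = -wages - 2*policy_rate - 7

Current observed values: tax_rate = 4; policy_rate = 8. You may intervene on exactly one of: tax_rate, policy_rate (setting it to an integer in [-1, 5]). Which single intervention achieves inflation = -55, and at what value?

set tax_rate = -1

Intervening on tax_rate: with other inputs at their observed values, inflation = 2*tax_rate - 53. Solving for -55 gives tax_rate = -1, within [-1, 5].
Intervening on policy_rate: inflation = -5*policy_rate - 5. Reaching -55 requires policy_rate = 10, outside [-1, 5].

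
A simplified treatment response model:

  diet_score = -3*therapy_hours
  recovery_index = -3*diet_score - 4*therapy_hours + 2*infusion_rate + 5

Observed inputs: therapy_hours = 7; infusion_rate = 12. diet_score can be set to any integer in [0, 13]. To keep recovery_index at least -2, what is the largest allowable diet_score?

Intervening on diet_score fixes its value directly, overriding its dependence on therapy_hours.
Substituting into the recovery_index equation gives recovery_index = -3*diet_score + 1.
Require -3*diet_score + 1 ≥ -2, so diet_score ≤ 1.
The largest integer in [0, 13] satisfying this is 1.

diet_score = 1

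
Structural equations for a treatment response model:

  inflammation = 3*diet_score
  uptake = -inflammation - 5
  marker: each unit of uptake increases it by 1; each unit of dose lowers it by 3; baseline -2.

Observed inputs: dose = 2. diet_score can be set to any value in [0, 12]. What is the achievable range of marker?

-49 to -13

Substituting into the uptake equation gives uptake = -3*diet_score - 5.
This gives marker = -3*diet_score - 13.
Linear in diet_score, so extremes are at the endpoints: diet_score = 0 gives marker = -13; diet_score = 12 gives marker = -49.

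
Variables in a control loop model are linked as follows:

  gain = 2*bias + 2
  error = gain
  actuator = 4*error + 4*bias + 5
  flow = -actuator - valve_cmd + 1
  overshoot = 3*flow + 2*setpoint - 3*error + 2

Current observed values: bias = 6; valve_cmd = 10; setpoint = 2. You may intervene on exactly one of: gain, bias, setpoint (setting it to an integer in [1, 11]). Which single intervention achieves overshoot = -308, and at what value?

Intervening on gain: overshoot = -15*gain - 108. Reaching -308 requires gain = 40/3, not an integer.
Intervening on bias: overshoot = -42*bias - 66. Reaching -308 requires bias = 121/21, not an integer.
Intervening on setpoint: with other inputs at their observed values, overshoot = 2*setpoint - 322. Solving for -308 gives setpoint = 7, within [1, 11].

set setpoint = 7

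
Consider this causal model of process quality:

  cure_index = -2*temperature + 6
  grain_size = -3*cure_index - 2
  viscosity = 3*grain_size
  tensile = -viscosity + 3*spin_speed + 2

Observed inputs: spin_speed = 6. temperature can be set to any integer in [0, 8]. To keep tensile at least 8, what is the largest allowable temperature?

temperature = 4

Substituting into the grain_size equation gives grain_size = 6*temperature - 20.
So viscosity = 18*temperature - 60.
This gives tensile = -18*temperature + 80.
Require -18*temperature + 80 ≥ 8, so temperature ≤ 4.
The largest integer in [0, 8] satisfying this is 4.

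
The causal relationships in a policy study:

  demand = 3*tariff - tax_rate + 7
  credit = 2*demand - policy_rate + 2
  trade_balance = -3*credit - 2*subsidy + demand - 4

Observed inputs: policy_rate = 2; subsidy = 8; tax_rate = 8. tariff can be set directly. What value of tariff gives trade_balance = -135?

Substituting into the demand equation gives demand = 3*tariff - 1.
credit becomes 6*tariff - 2.
Substituting into the trade_balance equation gives trade_balance = -15*tariff - 15.
Solve -15*tariff - 15 = -135: tariff = (-135 + 15) / -15 = 8.

tariff = 8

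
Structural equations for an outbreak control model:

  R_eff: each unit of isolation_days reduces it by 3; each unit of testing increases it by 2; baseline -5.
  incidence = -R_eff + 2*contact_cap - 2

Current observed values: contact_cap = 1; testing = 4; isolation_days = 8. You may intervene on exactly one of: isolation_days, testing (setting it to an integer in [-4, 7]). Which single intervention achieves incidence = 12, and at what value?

Intervening on isolation_days: with other inputs at their observed values, incidence = 3*isolation_days - 3. Solving for 12 gives isolation_days = 5, within [-4, 7].
Intervening on testing: incidence = -2*testing + 29. Reaching 12 requires testing = 17/2, not an integer.

set isolation_days = 5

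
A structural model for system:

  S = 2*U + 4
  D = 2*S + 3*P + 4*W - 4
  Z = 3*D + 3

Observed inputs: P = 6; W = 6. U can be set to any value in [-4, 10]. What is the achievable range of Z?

Substituting into the D equation gives D = 4*U + 46.
Substituting into the Z equation gives Z = 12*U + 141.
Linear in U, so extremes are at the endpoints: U = -4 gives Z = 93; U = 10 gives Z = 261.

93 to 261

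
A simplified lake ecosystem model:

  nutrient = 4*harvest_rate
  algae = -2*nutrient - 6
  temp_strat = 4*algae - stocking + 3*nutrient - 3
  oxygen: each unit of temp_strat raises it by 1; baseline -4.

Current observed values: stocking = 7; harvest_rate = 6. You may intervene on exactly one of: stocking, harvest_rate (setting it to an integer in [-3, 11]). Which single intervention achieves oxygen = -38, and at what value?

set harvest_rate = 0

Intervening on stocking: oxygen = -stocking - 151. Reaching -38 requires stocking = -113, outside [-3, 11].
Intervening on harvest_rate: with other inputs at their observed values, oxygen = -20*harvest_rate - 38. Solving for -38 gives harvest_rate = 0, within [-3, 11].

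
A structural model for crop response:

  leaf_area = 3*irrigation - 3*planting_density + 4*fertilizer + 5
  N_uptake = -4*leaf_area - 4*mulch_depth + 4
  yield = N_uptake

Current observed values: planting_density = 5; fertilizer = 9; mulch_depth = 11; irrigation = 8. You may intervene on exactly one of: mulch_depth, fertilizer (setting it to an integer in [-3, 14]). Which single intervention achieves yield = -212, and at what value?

Intervening on mulch_depth: with other inputs at their observed values, yield = -4*mulch_depth - 196. Solving for -212 gives mulch_depth = 4, within [-3, 14].
Intervening on fertilizer: yield = -16*fertilizer - 96. Reaching -212 requires fertilizer = 29/4, not an integer.

set mulch_depth = 4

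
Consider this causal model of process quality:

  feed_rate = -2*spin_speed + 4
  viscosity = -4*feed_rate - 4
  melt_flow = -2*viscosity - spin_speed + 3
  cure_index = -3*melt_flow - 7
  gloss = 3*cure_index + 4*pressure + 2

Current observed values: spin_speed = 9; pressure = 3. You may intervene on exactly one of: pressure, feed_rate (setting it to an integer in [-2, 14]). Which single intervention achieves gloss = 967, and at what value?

set pressure = -1

Intervening on pressure: with other inputs at their observed values, gloss = 4*pressure + 971. Solving for 967 gives pressure = -1, within [-2, 14].
Intervening on feed_rate: gloss = -72*feed_rate - 25. Reaching 967 requires feed_rate = -124/9, not an integer.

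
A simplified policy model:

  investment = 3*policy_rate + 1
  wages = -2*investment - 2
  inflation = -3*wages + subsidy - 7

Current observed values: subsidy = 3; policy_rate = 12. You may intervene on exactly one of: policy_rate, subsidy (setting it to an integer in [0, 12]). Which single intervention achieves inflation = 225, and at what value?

set subsidy = 4

Intervening on policy_rate: inflation = 18*policy_rate + 8. Reaching 225 requires policy_rate = 217/18, not an integer.
Intervening on subsidy: with other inputs at their observed values, inflation = subsidy + 221. Solving for 225 gives subsidy = 4, within [0, 12].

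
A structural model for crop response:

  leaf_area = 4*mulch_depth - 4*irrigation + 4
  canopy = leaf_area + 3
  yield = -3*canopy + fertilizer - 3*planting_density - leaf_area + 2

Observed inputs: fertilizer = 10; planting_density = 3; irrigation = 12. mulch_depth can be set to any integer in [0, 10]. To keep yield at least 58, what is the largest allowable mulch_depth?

Substituting into the leaf_area equation gives leaf_area = 4*mulch_depth - 44.
Substituting into the canopy equation gives canopy = 4*mulch_depth - 41.
Substituting into the yield equation gives yield = -16*mulch_depth + 170.
Require -16*mulch_depth + 170 ≥ 58, so mulch_depth ≤ 7.
The largest integer in [0, 10] satisfying this is 7.

mulch_depth = 7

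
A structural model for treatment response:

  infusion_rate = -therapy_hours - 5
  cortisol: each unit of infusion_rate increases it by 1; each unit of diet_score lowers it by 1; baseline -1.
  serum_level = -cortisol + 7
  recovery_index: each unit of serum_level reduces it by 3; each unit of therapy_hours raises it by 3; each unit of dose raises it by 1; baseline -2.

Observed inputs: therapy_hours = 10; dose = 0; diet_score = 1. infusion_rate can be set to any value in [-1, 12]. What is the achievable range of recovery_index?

-2 to 37

Intervening on infusion_rate fixes its value directly, overriding its dependence on therapy_hours.
Substituting into the cortisol equation gives cortisol = infusion_rate - 2.
So serum_level = -infusion_rate + 9.
Substituting into the recovery_index equation gives recovery_index = 3*infusion_rate + 1.
Linear in infusion_rate, so extremes are at the endpoints: infusion_rate = -1 gives recovery_index = -2; infusion_rate = 12 gives recovery_index = 37.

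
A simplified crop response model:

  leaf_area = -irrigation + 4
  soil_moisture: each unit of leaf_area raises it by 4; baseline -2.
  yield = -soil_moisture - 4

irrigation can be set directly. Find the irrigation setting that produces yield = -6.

irrigation = 3

Substituting into the soil_moisture equation gives soil_moisture = -4*irrigation + 14.
So yield = 4*irrigation - 18.
Solve 4*irrigation - 18 = -6: irrigation = (-6 + 18) / 4 = 3.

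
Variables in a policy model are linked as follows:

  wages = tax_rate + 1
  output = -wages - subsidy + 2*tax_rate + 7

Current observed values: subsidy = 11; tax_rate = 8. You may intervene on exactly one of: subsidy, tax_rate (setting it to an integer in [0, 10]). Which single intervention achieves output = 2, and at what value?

Intervening on subsidy: output = -subsidy + 14. Reaching 2 requires subsidy = 12, outside [0, 10].
Intervening on tax_rate: with other inputs at their observed values, output = tax_rate - 5. Solving for 2 gives tax_rate = 7, within [0, 10].

set tax_rate = 7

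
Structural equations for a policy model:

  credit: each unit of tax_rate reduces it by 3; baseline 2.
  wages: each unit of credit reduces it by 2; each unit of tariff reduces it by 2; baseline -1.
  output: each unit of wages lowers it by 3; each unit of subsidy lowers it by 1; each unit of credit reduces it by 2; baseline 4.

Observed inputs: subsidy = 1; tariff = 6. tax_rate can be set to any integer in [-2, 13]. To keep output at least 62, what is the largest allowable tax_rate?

tax_rate = -1

Substituting into the wages equation gives wages = 6*tax_rate - 17.
Substituting into the output equation gives output = -12*tax_rate + 50.
Require -12*tax_rate + 50 ≥ 62, so tax_rate ≤ -1.
The largest integer in [-2, 13] satisfying this is -1.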